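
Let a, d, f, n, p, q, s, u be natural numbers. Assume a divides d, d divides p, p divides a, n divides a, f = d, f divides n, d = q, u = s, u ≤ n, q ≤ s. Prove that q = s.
d divides p and p divides a, so d divides a. a divides d, so a = d. n divides a, so n divides d. f = d and f divides n, so d divides n. Since n divides d, n = d. Since d = q, n = q. u = s and u ≤ n, thus s ≤ n. Since n = q, s ≤ q. Since q ≤ s, s = q. Then q = s.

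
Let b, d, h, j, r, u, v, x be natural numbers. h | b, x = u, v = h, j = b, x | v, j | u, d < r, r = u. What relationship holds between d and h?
d < h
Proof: x = u and x | v, so u | v. Because v = h, u | h. j = b and j | u, hence b | u. h | b, so h | u. u | h, so u = h. r = u, so r = h. d < r, so d < h.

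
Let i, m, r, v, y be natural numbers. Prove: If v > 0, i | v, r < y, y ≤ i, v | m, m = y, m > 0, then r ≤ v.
From i | v and v > 0, i ≤ v. Since y ≤ i, y ≤ v. v | m and m > 0, so v ≤ m. Since m = y, v ≤ y. y ≤ v, so y = v. Since r < y, r < v. Then r ≤ v.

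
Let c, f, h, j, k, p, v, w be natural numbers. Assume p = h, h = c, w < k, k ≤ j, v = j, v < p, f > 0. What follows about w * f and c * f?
w * f < c * f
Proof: From p = h and h = c, p = c. w < k and k ≤ j, thus w < j. Because v = j and v < p, j < p. w < j, so w < p. p = c, so w < c. Combining with f > 0, by multiplying by a positive, w * f < c * f.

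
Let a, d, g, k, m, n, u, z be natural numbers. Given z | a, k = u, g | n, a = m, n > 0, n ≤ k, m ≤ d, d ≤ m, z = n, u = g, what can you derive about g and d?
g | d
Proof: m ≤ d and d ≤ m, hence m = d. a = m, so a = d. From k = u and n ≤ k, n ≤ u. Because u = g, n ≤ g. g | n and n > 0, therefore g ≤ n. Since n ≤ g, n = g. From z = n and z | a, n | a. n = g, so g | a. Since a = d, g | d.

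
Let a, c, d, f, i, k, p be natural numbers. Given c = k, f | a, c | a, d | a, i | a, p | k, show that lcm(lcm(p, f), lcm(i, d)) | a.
c = k and c | a, so k | a. p | k, so p | a. Since f | a, lcm(p, f) | a. Since i | a and d | a, lcm(i, d) | a. lcm(p, f) | a, so lcm(lcm(p, f), lcm(i, d)) | a.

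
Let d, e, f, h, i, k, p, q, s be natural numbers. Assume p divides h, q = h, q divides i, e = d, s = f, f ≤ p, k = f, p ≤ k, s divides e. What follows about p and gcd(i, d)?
p divides gcd(i, d)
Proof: From q = h and q divides i, h divides i. Since p divides h, p divides i. From k = f and p ≤ k, p ≤ f. Because f ≤ p, f = p. s = f, so s = p. Since s divides e, p divides e. e = d, so p divides d. Since p divides i, p divides gcd(i, d).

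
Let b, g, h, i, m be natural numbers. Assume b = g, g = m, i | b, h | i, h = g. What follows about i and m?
i = m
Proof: From b = g and i | b, i | g. Since h = g and h | i, g | i. Since i | g, i = g. g = m, so i = m.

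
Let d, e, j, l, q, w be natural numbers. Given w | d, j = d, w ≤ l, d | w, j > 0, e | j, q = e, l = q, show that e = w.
l = q and q = e, thus l = e. Since w ≤ l, w ≤ e. d | w and w | d, thus d = w. Since j = d, j = w. Since e | j and j > 0, e ≤ j. Since j = w, e ≤ w. Since w ≤ e, w = e. Then e = w.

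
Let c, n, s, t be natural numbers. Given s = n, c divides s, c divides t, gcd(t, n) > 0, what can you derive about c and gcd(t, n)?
c ≤ gcd(t, n)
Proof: s = n and c divides s, therefore c divides n. Since c divides t, c divides gcd(t, n). Since gcd(t, n) > 0, c ≤ gcd(t, n).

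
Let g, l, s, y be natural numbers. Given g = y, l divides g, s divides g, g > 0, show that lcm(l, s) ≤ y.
l divides g and s divides g, hence lcm(l, s) divides g. Since g > 0, lcm(l, s) ≤ g. g = y, so lcm(l, s) ≤ y.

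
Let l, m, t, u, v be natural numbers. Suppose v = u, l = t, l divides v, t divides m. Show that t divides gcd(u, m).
Since v = u and l divides v, l divides u. l = t, so t divides u. t divides m, so t divides gcd(u, m).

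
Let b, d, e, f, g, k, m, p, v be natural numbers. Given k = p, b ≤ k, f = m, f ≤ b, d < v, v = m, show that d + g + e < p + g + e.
Because v = m and d < v, d < m. Because f = m and f ≤ b, m ≤ b. b ≤ k, so m ≤ k. Since d < m, d < k. Since k = p, d < p. Then d + g < p + g. Then d + g + e < p + g + e.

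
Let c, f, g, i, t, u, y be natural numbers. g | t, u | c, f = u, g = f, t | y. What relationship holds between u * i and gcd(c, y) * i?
u * i | gcd(c, y) * i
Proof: Because g = f and f = u, g = u. From g | t and t | y, g | y. g = u, so u | y. u | c, so u | gcd(c, y). Then u * i | gcd(c, y) * i.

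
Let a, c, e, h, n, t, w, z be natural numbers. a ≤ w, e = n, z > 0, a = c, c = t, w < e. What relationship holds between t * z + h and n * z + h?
t * z + h < n * z + h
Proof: a = c and c = t, thus a = t. e = n and w < e, so w < n. Because a ≤ w, a < n. From a = t, t < n. Since z > 0, t * z < n * z. Then t * z + h < n * z + h.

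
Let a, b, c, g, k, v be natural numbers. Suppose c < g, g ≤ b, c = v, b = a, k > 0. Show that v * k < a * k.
Since c = v and c < g, v < g. Because g ≤ b, v < b. Since b = a, v < a. Since k > 0, by multiplying by a positive, v * k < a * k.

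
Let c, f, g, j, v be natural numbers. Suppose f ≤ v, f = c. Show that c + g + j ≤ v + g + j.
f = c and f ≤ v, thus c ≤ v. Then c + g ≤ v + g. Then c + g + j ≤ v + g + j.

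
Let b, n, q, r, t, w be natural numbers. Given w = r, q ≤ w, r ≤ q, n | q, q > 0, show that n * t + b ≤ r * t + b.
From w = r and q ≤ w, q ≤ r. r ≤ q, so q = r. Because n | q and q > 0, n ≤ q. q = r, so n ≤ r. Then n * t ≤ r * t. Then n * t + b ≤ r * t + b.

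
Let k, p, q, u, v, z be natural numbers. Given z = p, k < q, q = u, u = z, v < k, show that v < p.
Since q = u and u = z, q = z. z = p, so q = p. v < k and k < q, thus v < q. q = p, so v < p.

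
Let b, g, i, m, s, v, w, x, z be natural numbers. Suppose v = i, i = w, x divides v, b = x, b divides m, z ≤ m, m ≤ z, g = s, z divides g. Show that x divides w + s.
v = i and i = w, thus v = w. x divides v, so x divides w. z ≤ m and m ≤ z, thus z = m. g = s and z divides g, hence z divides s. z = m, so m divides s. From b divides m, b divides s. b = x, so x divides s. Since x divides w, x divides w + s.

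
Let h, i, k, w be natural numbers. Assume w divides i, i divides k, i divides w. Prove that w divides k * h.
i divides w and w divides i, so i = w. Since i divides k, w divides k. Then w divides k * h.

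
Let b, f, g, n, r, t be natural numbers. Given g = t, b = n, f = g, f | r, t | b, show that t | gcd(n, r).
Since b = n and t | b, t | n. From f = g and g = t, f = t. f | r, so t | r. t | n, so t | gcd(n, r).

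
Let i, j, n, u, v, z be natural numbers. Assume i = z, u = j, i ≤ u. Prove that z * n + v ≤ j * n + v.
Since i = z and i ≤ u, z ≤ u. Since u = j, z ≤ j. By multiplying by a non-negative, z * n ≤ j * n. Then z * n + v ≤ j * n + v.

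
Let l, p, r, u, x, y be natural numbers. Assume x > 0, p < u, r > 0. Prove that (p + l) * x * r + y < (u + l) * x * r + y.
Because p < u, p + l < u + l. Because x > 0, (p + l) * x < (u + l) * x. r > 0, so (p + l) * x * r < (u + l) * x * r. Then (p + l) * x * r + y < (u + l) * x * r + y.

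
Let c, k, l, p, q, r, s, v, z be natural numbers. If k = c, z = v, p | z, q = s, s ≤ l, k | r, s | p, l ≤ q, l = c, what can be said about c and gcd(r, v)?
c | gcd(r, v)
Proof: k = c and k | r, thus c | r. q = s and l ≤ q, so l ≤ s. Since s ≤ l, s = l. Since l = c, s = c. Since z = v and p | z, p | v. Since s | p, s | v. From s = c, c | v. Since c | r, c | gcd(r, v).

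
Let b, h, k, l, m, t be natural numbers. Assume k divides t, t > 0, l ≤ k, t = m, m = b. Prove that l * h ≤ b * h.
t = m and m = b, hence t = b. Since k divides t and t > 0, k ≤ t. Since l ≤ k, l ≤ t. t = b, so l ≤ b. By multiplying by a non-negative, l * h ≤ b * h.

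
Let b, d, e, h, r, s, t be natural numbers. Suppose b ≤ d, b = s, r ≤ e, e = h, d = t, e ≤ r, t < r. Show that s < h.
r ≤ e and e ≤ r, hence r = e. e = h, so r = h. d = t and b ≤ d, therefore b ≤ t. Since t < r, b < r. From b = s, s < r. r = h, so s < h.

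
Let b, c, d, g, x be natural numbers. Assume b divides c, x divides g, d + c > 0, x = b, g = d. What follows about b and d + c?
b ≤ d + c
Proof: Because g = d and x divides g, x divides d. Since x = b, b divides d. Since b divides c, b divides d + c. From d + c > 0, b ≤ d + c.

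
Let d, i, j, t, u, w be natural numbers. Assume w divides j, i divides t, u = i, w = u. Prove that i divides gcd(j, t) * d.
From w = u and u = i, w = i. w divides j, so i divides j. Because i divides t, i divides gcd(j, t). Then i divides gcd(j, t) * d.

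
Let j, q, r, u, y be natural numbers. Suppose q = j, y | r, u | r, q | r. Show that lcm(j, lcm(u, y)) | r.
q = j and q | r, hence j | r. Because u | r and y | r, lcm(u, y) | r. Since j | r, lcm(j, lcm(u, y)) | r.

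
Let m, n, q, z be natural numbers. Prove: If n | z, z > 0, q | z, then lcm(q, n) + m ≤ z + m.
From q | z and n | z, lcm(q, n) | z. Since z > 0, lcm(q, n) ≤ z. Then lcm(q, n) + m ≤ z + m.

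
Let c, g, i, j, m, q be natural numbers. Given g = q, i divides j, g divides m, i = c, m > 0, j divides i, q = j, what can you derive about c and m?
c ≤ m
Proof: j divides i and i divides j, thus j = i. i = c, so j = c. g = q and g divides m, thus q divides m. q = j, so j divides m. Since m > 0, j ≤ m. Since j = c, c ≤ m.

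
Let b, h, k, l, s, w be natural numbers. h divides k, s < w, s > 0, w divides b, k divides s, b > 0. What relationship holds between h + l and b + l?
h + l < b + l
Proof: Because h divides k and k divides s, h divides s. Since s > 0, h ≤ s. Since s < w, h < w. w divides b and b > 0, thus w ≤ b. Since h < w, h < b. Then h + l < b + l.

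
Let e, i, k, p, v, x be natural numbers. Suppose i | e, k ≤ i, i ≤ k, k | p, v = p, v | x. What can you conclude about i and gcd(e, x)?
i | gcd(e, x)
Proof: From k ≤ i and i ≤ k, k = i. k | p, so i | p. From v = p and v | x, p | x. i | p, so i | x. i | e, so i | gcd(e, x).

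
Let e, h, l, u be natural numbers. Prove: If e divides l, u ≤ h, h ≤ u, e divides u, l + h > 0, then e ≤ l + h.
u ≤ h and h ≤ u, therefore u = h. Since e divides u, e divides h. e divides l, so e divides l + h. Because l + h > 0, e ≤ l + h.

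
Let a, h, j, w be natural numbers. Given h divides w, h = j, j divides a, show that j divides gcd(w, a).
Because h = j and h divides w, j divides w. j divides a, so j divides gcd(w, a).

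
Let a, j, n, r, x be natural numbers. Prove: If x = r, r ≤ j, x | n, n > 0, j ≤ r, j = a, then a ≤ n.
From r ≤ j and j ≤ r, r = j. Since j = a, r = a. x = r and x | n, so r | n. n > 0, so r ≤ n. Since r = a, a ≤ n.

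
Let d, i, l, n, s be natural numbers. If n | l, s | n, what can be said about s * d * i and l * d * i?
s * d * i | l * d * i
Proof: Because s | n and n | l, s | l. Then s * d | l * d. Then s * d * i | l * d * i.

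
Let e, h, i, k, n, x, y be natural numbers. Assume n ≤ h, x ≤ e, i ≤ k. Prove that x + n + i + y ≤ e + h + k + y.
x ≤ e and n ≤ h, thus x + n ≤ e + h. Since i ≤ k, x + n + i ≤ e + h + k. Then x + n + i + y ≤ e + h + k + y.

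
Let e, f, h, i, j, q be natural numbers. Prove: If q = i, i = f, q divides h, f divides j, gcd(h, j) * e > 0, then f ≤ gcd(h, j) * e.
From q = i and i = f, q = f. Since q divides h, f divides h. Because f divides j, f divides gcd(h, j). Then f divides gcd(h, j) * e. Because gcd(h, j) * e > 0, f ≤ gcd(h, j) * e.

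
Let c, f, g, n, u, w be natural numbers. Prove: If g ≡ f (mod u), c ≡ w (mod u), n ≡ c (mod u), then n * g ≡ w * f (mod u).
n ≡ c (mod u) and c ≡ w (mod u), hence n ≡ w (mod u). Since g ≡ f (mod u), n * g ≡ w * f (mod u).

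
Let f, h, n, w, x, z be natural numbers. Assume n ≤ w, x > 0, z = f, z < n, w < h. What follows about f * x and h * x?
f * x < h * x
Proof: From z = f and z < n, f < n. Since n ≤ w, f < w. w < h, so f < h. Since x > 0, f * x < h * x.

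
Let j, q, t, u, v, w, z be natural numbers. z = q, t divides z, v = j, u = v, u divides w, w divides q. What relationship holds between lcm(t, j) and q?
lcm(t, j) divides q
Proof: Since z = q and t divides z, t divides q. From u divides w and w divides q, u divides q. Because u = v, v divides q. Since v = j, j divides q. Since t divides q, lcm(t, j) divides q.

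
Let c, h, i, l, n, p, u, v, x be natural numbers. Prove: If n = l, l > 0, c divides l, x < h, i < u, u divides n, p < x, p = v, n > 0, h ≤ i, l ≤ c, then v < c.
Because c divides l and l > 0, c ≤ l. Since l ≤ c, l = c. n = l, so n = c. p = v and p < x, hence v < x. From x < h and h ≤ i, x < i. Since v < x, v < i. u divides n and n > 0, hence u ≤ n. Since i < u, i < n. Since v < i, v < n. Since n = c, v < c.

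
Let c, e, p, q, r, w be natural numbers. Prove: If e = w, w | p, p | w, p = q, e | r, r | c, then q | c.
w | p and p | w, so w = p. Since e = w, e = p. Since p = q, e = q. Because e | r and r | c, e | c. e = q, so q | c.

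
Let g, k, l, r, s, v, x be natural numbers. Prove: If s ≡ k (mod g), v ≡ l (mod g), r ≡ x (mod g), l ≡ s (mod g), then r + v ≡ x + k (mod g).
v ≡ l (mod g) and l ≡ s (mod g), thus v ≡ s (mod g). Because s ≡ k (mod g), v ≡ k (mod g). r ≡ x (mod g), so r + v ≡ x + k (mod g).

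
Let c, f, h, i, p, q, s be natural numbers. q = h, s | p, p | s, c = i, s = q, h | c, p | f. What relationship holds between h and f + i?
h | f + i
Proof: Since s = q and q = h, s = h. p | s and s | p, so p = s. Since p | f, s | f. Since s = h, h | f. c = i and h | c, therefore h | i. Since h | f, h | f + i.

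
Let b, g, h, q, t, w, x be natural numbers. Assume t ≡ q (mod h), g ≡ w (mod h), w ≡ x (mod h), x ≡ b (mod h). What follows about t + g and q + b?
t + g ≡ q + b (mod h)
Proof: g ≡ w (mod h) and w ≡ x (mod h), hence g ≡ x (mod h). Since x ≡ b (mod h), g ≡ b (mod h). Using t ≡ q (mod h), by adding congruences, t + g ≡ q + b (mod h).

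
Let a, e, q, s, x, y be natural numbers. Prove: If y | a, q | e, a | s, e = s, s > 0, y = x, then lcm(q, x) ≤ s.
e = s and q | e, thus q | s. From y | a and a | s, y | s. y = x, so x | s. Since q | s, lcm(q, x) | s. Since s > 0, lcm(q, x) ≤ s.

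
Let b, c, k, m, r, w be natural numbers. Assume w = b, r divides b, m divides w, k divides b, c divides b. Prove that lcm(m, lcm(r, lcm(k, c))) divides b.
w = b and m divides w, so m divides b. Since k divides b and c divides b, lcm(k, c) divides b. Since r divides b, lcm(r, lcm(k, c)) divides b. Since m divides b, lcm(m, lcm(r, lcm(k, c))) divides b.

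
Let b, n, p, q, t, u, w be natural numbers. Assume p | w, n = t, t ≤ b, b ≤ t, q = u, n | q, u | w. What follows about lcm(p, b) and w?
lcm(p, b) | w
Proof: t ≤ b and b ≤ t, hence t = b. Since n = t, n = b. q = u and n | q, therefore n | u. u | w, so n | w. Since n = b, b | w. Because p | w, lcm(p, b) | w.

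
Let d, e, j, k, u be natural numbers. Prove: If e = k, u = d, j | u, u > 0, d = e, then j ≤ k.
Since u = d and d = e, u = e. e = k, so u = k. j | u and u > 0, thus j ≤ u. From u = k, j ≤ k.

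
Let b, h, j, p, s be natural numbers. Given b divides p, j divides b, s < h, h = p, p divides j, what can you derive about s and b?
s < b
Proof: p divides j and j divides b, therefore p divides b. Since b divides p, p = b. Since h = p, h = b. s < h, so s < b.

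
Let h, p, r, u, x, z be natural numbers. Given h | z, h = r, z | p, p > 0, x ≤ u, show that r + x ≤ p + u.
h | z and z | p, thus h | p. p > 0, so h ≤ p. Since h = r, r ≤ p. Because x ≤ u, r + x ≤ p + u.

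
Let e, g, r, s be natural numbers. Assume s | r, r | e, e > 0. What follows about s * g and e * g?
s * g ≤ e * g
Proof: s | r and r | e, so s | e. From e > 0, s ≤ e. Then s * g ≤ e * g.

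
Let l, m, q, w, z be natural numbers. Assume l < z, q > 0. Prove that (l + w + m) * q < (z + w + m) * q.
l < z, so l + w < z + w. Then l + w + m < z + w + m. q > 0, so (l + w + m) * q < (z + w + m) * q.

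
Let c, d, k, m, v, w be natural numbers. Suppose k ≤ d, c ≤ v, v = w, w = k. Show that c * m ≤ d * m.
From v = w and w = k, v = k. Since c ≤ v, c ≤ k. Since k ≤ d, c ≤ d. Then c * m ≤ d * m.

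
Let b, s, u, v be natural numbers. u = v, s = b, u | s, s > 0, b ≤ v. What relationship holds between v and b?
v = b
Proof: Since u | s and s > 0, u ≤ s. Because s = b, u ≤ b. Since u = v, v ≤ b. b ≤ v, so v = b.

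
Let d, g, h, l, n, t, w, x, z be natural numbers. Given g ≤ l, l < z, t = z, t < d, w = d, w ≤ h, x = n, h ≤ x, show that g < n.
Because g ≤ l and l < z, g < z. Because t = z and t < d, z < d. Since w = d and w ≤ h, d ≤ h. Since z < d, z < h. From x = n and h ≤ x, h ≤ n. z < h, so z < n. g < z, so g < n.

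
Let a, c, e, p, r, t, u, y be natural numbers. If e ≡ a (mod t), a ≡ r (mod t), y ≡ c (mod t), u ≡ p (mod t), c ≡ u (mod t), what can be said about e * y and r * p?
e * y ≡ r * p (mod t)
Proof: e ≡ a (mod t) and a ≡ r (mod t), therefore e ≡ r (mod t). Since y ≡ c (mod t) and c ≡ u (mod t), y ≡ u (mod t). Since u ≡ p (mod t), y ≡ p (mod t). e ≡ r (mod t), so e * y ≡ r * p (mod t).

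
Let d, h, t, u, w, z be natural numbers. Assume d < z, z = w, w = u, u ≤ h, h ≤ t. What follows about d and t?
d < t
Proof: z = w and w = u, so z = u. From d < z, d < u. u ≤ h and h ≤ t, thus u ≤ t. Because d < u, d < t.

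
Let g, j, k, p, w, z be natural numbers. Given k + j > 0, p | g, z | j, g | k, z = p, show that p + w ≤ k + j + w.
p | g and g | k, therefore p | k. z = p and z | j, therefore p | j. Since p | k, p | k + j. Since k + j > 0, p ≤ k + j. Then p + w ≤ k + j + w.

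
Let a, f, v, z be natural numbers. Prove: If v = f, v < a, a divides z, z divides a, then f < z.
Since a divides z and z divides a, a = z. Since v < a, v < z. Since v = f, f < z.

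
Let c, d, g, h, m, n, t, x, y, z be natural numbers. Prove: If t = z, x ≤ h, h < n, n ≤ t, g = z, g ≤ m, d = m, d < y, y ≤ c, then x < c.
Since x ≤ h and h < n, x < n. Since n ≤ t, x < t. From t = z, x < z. Because d = m and d < y, m < y. g ≤ m, so g < y. From y ≤ c, g < c. Since g = z, z < c. Since x < z, x < c.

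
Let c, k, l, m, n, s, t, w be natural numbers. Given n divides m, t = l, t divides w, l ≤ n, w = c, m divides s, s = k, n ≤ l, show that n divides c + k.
l ≤ n and n ≤ l, so l = n. Since t = l, t = n. w = c and t divides w, hence t divides c. t = n, so n divides c. s = k and m divides s, hence m divides k. n divides m, so n divides k. Since n divides c, n divides c + k.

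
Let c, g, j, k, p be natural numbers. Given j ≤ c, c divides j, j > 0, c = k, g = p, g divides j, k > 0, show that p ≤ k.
From c divides j and j > 0, c ≤ j. Since j ≤ c, j = c. Since c = k, j = k. g = p and g divides j, so p divides j. Since j = k, p divides k. k > 0, so p ≤ k.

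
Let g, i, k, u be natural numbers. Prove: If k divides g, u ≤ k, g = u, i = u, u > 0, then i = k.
g = u and k divides g, thus k divides u. Since u > 0, k ≤ u. Since u ≤ k, u = k. Since i = u, i = k.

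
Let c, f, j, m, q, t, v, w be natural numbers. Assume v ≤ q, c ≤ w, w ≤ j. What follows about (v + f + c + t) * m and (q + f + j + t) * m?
(v + f + c + t) * m ≤ (q + f + j + t) * m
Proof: v ≤ q, thus v + f ≤ q + f. c ≤ w and w ≤ j, therefore c ≤ j. Then c + t ≤ j + t. v + f ≤ q + f, so v + f + c + t ≤ q + f + j + t. Then (v + f + c + t) * m ≤ (q + f + j + t) * m.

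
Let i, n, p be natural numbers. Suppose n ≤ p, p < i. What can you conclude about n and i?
n < i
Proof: n ≤ p and p < i. By transitivity, n < i.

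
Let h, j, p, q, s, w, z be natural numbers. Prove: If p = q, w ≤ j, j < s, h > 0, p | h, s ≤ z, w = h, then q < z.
Because p | h and h > 0, p ≤ h. p = q, so q ≤ h. w = h and w ≤ j, so h ≤ j. j < s and s ≤ z, so j < z. Since h ≤ j, h < z. q ≤ h, so q < z.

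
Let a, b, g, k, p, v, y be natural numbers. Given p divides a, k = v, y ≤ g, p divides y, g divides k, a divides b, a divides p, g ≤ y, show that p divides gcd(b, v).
From a divides p and p divides a, a = p. From a divides b, p divides b. g ≤ y and y ≤ g, hence g = y. Since g divides k, y divides k. p divides y, so p divides k. Because k = v, p divides v. p divides b, so p divides gcd(b, v).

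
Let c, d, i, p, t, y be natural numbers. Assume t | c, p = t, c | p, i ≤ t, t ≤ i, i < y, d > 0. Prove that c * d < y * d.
p = t and c | p, hence c | t. Since t | c, t = c. From i ≤ t and t ≤ i, i = t. i < y, so t < y. From t = c, c < y. d > 0, so c * d < y * d.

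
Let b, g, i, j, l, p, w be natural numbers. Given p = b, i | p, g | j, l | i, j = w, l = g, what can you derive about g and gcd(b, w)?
g | gcd(b, w)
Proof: l = g and l | i, therefore g | i. p = b and i | p, hence i | b. Because g | i, g | b. From j = w and g | j, g | w. Since g | b, g | gcd(b, w).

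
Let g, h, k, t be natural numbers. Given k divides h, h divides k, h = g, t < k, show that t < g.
From k divides h and h divides k, k = h. h = g, so k = g. t < k, so t < g.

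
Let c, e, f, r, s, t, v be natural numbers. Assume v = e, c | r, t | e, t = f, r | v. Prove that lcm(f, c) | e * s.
t = f and t | e, hence f | e. Since v = e and r | v, r | e. c | r, so c | e. From f | e, lcm(f, c) | e. Then lcm(f, c) | e * s.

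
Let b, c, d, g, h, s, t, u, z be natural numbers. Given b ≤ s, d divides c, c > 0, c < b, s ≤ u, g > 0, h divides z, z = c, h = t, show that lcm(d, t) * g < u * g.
Because z = c and h divides z, h divides c. From h = t, t divides c. d divides c, so lcm(d, t) divides c. From c > 0, lcm(d, t) ≤ c. c < b and b ≤ s, therefore c < s. Since s ≤ u, c < u. lcm(d, t) ≤ c, so lcm(d, t) < u. From g > 0, by multiplying by a positive, lcm(d, t) * g < u * g.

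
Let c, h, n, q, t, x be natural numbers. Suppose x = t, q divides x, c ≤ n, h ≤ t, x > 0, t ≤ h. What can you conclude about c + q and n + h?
c + q ≤ n + h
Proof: t ≤ h and h ≤ t, therefore t = h. Since x = t, x = h. From q divides x and x > 0, q ≤ x. x = h, so q ≤ h. From c ≤ n, c + q ≤ n + h.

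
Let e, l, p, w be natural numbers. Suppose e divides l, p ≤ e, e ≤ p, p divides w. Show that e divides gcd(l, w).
p ≤ e and e ≤ p, so p = e. Since p divides w, e divides w. Since e divides l, e divides gcd(l, w).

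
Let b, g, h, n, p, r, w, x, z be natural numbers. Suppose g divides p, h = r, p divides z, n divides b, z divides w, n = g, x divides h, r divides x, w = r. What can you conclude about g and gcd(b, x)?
g divides gcd(b, x)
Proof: Because n = g and n divides b, g divides b. h = r and x divides h, hence x divides r. r divides x, so r = x. Since w = r, w = x. g divides p and p divides z, thus g divides z. Since z divides w, g divides w. w = x, so g divides x. g divides b, so g divides gcd(b, x).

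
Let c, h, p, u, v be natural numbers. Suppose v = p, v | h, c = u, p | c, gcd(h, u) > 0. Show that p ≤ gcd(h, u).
From v = p and v | h, p | h. c = u and p | c, thus p | u. Since p | h, p | gcd(h, u). Since gcd(h, u) > 0, p ≤ gcd(h, u).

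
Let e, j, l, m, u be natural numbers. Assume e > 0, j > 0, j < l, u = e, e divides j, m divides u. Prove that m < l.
Because u = e and m divides u, m divides e. e > 0, so m ≤ e. e divides j and j > 0, thus e ≤ j. j < l, so e < l. m ≤ e, so m < l.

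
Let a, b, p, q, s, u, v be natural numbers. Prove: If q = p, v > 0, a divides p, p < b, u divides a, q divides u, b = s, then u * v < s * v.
From q = p and q divides u, p divides u. u divides a and a divides p, therefore u divides p. Since p divides u, p = u. b = s and p < b, so p < s. p = u, so u < s. From v > 0, by multiplying by a positive, u * v < s * v.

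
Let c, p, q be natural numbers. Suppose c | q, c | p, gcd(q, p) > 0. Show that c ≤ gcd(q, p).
c | q and c | p, therefore c | gcd(q, p). Since gcd(q, p) > 0, c ≤ gcd(q, p).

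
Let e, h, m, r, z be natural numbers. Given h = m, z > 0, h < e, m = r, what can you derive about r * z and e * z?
r * z < e * z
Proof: h = m and m = r, thus h = r. Since h < e, r < e. Since z > 0, by multiplying by a positive, r * z < e * z.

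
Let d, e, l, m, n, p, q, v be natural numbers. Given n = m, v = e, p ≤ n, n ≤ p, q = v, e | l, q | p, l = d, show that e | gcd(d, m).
l = d and e | l, hence e | d. Because p ≤ n and n ≤ p, p = n. Since n = m, p = m. From q = v and v = e, q = e. Because q | p, e | p. p = m, so e | m. e | d, so e | gcd(d, m).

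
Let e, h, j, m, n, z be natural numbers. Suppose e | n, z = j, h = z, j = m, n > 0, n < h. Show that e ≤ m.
e | n and n > 0, thus e ≤ n. From h = z and z = j, h = j. Since j = m, h = m. n < h, so n < m. Since e ≤ n, e < m. Then e ≤ m.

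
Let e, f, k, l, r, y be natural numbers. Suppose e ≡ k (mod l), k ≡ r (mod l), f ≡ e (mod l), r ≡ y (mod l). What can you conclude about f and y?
f ≡ y (mod l)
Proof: f ≡ e (mod l) and e ≡ k (mod l), hence f ≡ k (mod l). k ≡ r (mod l), so f ≡ r (mod l). Since r ≡ y (mod l), f ≡ y (mod l).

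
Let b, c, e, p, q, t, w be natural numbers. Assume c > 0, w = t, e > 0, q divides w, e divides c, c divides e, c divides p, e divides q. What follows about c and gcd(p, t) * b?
c divides gcd(p, t) * b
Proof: e divides c and c > 0, hence e ≤ c. From c divides e and e > 0, c ≤ e. e ≤ c, so e = c. e divides q and q divides w, so e divides w. Because e = c, c divides w. w = t, so c divides t. Since c divides p, c divides gcd(p, t). Then c divides gcd(p, t) * b.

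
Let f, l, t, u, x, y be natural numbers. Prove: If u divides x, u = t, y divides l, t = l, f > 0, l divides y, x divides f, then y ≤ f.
l divides y and y divides l, hence l = y. u = t and t = l, therefore u = l. Since u divides x and x divides f, u divides f. u = l, so l divides f. Since f > 0, l ≤ f. Because l = y, y ≤ f.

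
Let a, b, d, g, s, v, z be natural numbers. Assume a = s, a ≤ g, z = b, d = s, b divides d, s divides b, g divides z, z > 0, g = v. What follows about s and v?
s = v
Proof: Because a = s and a ≤ g, s ≤ g. d = s and b divides d, therefore b divides s. From s divides b, b = s. z = b, so z = s. Because g divides z and z > 0, g ≤ z. Since z = s, g ≤ s. s ≤ g, so s = g. Since g = v, s = v.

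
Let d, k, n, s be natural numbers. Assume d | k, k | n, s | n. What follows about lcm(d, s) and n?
lcm(d, s) | n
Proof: Because d | k and k | n, d | n. s | n, so lcm(d, s) | n.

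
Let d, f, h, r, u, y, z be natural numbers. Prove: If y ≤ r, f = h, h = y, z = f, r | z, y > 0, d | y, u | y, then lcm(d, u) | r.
Since f = h and h = y, f = y. z = f and r | z, therefore r | f. Since f = y, r | y. y > 0, so r ≤ y. Since y ≤ r, y = r. From d | y and u | y, lcm(d, u) | y. Because y = r, lcm(d, u) | r.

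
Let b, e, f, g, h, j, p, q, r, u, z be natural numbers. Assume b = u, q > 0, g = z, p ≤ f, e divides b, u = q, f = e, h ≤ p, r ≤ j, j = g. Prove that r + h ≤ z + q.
j = g and g = z, hence j = z. r ≤ j, so r ≤ z. Because f = e and p ≤ f, p ≤ e. Since h ≤ p, h ≤ e. Since b = u and e divides b, e divides u. Since u = q, e divides q. q > 0, so e ≤ q. Since h ≤ e, h ≤ q. r ≤ z, so r + h ≤ z + q.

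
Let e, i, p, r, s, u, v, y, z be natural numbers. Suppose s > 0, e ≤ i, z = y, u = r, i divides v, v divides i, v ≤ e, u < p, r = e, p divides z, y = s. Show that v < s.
From u = r and r = e, u = e. From i divides v and v divides i, i = v. e ≤ i, so e ≤ v. v ≤ e, so e = v. u = e, so u = v. u < p, so v < p. z = y and p divides z, hence p divides y. Since y = s, p divides s. s > 0, so p ≤ s. Since v < p, v < s.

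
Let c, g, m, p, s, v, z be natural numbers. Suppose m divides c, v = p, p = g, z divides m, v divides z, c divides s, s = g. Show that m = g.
From m divides c and c divides s, m divides s. From s = g, m divides g. From v = p and v divides z, p divides z. z divides m, so p divides m. Because p = g, g divides m. m divides g, so m = g.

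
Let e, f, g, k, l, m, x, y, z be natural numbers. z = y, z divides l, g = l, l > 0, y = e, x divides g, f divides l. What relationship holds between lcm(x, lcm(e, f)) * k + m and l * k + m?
lcm(x, lcm(e, f)) * k + m ≤ l * k + m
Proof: g = l and x divides g, therefore x divides l. Since z = y and y = e, z = e. z divides l, so e divides l. Since f divides l, lcm(e, f) divides l. Since x divides l, lcm(x, lcm(e, f)) divides l. Since l > 0, lcm(x, lcm(e, f)) ≤ l. By multiplying by a non-negative, lcm(x, lcm(e, f)) * k ≤ l * k. Then lcm(x, lcm(e, f)) * k + m ≤ l * k + m.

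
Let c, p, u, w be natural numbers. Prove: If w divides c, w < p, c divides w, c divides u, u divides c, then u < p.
w divides c and c divides w, thus w = c. Since c divides u and u divides c, c = u. Since w = c, w = u. Since w < p, u < p.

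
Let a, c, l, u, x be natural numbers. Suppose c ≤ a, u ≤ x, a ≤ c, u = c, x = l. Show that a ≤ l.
c ≤ a and a ≤ c, therefore c = a. Since u = c, u = a. Because x = l and u ≤ x, u ≤ l. From u = a, a ≤ l.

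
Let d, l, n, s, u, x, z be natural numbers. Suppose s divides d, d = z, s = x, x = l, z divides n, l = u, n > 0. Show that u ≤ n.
x = l and l = u, so x = u. Since d = z and s divides d, s divides z. Since z divides n, s divides n. s = x, so x divides n. Because n > 0, x ≤ n. Because x = u, u ≤ n.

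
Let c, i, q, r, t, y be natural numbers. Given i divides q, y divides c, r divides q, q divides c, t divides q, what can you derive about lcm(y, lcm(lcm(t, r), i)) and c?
lcm(y, lcm(lcm(t, r), i)) divides c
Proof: t divides q and r divides q, so lcm(t, r) divides q. Since i divides q, lcm(lcm(t, r), i) divides q. q divides c, so lcm(lcm(t, r), i) divides c. From y divides c, lcm(y, lcm(lcm(t, r), i)) divides c.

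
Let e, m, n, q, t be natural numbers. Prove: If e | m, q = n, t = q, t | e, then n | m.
From t = q and q = n, t = n. t | e, so n | e. e | m, so n | m.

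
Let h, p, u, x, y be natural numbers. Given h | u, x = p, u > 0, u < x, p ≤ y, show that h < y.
From h | u and u > 0, h ≤ u. Because x = p and u < x, u < p. p ≤ y, so u < y. h ≤ u, so h < y.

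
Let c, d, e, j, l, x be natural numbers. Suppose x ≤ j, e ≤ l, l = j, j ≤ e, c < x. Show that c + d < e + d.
Because l = j and e ≤ l, e ≤ j. Since j ≤ e, j = e. c < x and x ≤ j, therefore c < j. Since j = e, c < e. Then c + d < e + d.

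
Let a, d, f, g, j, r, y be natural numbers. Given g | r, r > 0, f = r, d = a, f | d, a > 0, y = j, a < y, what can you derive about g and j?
g < j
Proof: From g | r and r > 0, g ≤ r. d = a and f | d, so f | a. Since f = r, r | a. Since a > 0, r ≤ a. Since g ≤ r, g ≤ a. y = j and a < y, hence a < j. From g ≤ a, g < j.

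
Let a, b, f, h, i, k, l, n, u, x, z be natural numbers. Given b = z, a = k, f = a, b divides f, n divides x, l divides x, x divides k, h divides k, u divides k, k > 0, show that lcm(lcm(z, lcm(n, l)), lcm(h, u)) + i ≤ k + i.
f = a and b divides f, therefore b divides a. Since a = k, b divides k. Since b = z, z divides k. n divides x and l divides x, therefore lcm(n, l) divides x. x divides k, so lcm(n, l) divides k. From z divides k, lcm(z, lcm(n, l)) divides k. h divides k and u divides k, hence lcm(h, u) divides k. lcm(z, lcm(n, l)) divides k, so lcm(lcm(z, lcm(n, l)), lcm(h, u)) divides k. Since k > 0, lcm(lcm(z, lcm(n, l)), lcm(h, u)) ≤ k. Then lcm(lcm(z, lcm(n, l)), lcm(h, u)) + i ≤ k + i.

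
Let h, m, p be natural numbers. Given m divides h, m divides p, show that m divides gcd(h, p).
m divides h and m divides p. Because common divisors divide the gcd, m divides gcd(h, p).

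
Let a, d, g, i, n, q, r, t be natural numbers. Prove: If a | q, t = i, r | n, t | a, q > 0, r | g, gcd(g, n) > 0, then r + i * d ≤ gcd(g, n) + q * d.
r | g and r | n, so r | gcd(g, n). gcd(g, n) > 0, so r ≤ gcd(g, n). Because t | a and a | q, t | q. Since q > 0, t ≤ q. Since t = i, i ≤ q. Then i * d ≤ q * d. r ≤ gcd(g, n), so r + i * d ≤ gcd(g, n) + q * d.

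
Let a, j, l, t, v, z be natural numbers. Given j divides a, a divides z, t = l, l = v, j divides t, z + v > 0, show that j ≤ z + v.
Since j divides a and a divides z, j divides z. From t = l and l = v, t = v. Since j divides t, j divides v. Because j divides z, j divides z + v. Since z + v > 0, j ≤ z + v.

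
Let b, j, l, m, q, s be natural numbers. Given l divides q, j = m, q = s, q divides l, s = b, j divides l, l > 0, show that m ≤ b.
Because l divides q and q divides l, l = q. Since q = s, l = s. Since s = b, l = b. j divides l and l > 0, so j ≤ l. l = b, so j ≤ b. j = m, so m ≤ b.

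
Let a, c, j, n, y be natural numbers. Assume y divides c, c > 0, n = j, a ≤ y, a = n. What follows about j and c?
j ≤ c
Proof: a = n and n = j, therefore a = j. Since a ≤ y, j ≤ y. y divides c and c > 0, so y ≤ c. Since j ≤ y, j ≤ c.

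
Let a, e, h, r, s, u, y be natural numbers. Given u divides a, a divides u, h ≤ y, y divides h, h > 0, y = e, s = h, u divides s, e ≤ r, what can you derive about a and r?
a ≤ r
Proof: Because u divides a and a divides u, u = a. Because y divides h and h > 0, y ≤ h. Since h ≤ y, h = y. Since y = e, h = e. s = h and u divides s, therefore u divides h. Since h > 0, u ≤ h. Since h = e, u ≤ e. Since e ≤ r, u ≤ r. Because u = a, a ≤ r.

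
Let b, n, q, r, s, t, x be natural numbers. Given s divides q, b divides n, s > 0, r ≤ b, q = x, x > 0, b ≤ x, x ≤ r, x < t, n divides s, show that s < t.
x ≤ r and r ≤ b, hence x ≤ b. b ≤ x, so b = x. Since b divides n and n divides s, b divides s. b = x, so x divides s. Since s > 0, x ≤ s. q = x and s divides q, thus s divides x. Since x > 0, s ≤ x. x ≤ s, so x = s. Since x < t, s < t.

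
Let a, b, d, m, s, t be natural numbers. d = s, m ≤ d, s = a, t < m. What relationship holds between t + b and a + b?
t + b < a + b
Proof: Because d = s and s = a, d = a. t < m and m ≤ d, thus t < d. d = a, so t < a. Then t + b < a + b.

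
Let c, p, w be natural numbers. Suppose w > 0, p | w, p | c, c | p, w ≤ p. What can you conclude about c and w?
c = w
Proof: Since c | p and p | c, c = p. From p | w and w > 0, p ≤ w. w ≤ p, so p = w. c = p, so c = w.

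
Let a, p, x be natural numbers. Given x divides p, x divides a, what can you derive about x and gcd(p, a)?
x divides gcd(p, a)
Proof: Since x divides p and x divides a, because common divisors divide the gcd, x divides gcd(p, a).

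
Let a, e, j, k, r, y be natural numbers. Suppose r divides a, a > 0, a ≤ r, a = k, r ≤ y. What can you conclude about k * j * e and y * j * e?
k * j * e ≤ y * j * e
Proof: r divides a and a > 0, therefore r ≤ a. a ≤ r, so r = a. a = k, so r = k. r ≤ y, so k ≤ y. By multiplying by a non-negative, k * j ≤ y * j. By multiplying by a non-negative, k * j * e ≤ y * j * e.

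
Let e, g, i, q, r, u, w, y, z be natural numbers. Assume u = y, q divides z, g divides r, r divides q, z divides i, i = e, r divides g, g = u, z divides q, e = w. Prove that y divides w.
r divides g and g divides r, hence r = g. g = u, so r = u. Since u = y, r = y. q divides z and z divides q, hence q = z. From r divides q, r divides z. i = e and e = w, so i = w. z divides i, so z divides w. r divides z, so r divides w. Since r = y, y divides w.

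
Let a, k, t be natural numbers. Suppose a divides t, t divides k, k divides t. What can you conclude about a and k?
a divides k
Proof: From t divides k and k divides t, t = k. Since a divides t, a divides k.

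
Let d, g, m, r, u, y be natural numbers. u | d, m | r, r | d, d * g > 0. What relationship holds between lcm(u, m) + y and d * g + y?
lcm(u, m) + y ≤ d * g + y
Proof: m | r and r | d, therefore m | d. u | d, so lcm(u, m) | d. Then lcm(u, m) | d * g. Since d * g > 0, lcm(u, m) ≤ d * g. Then lcm(u, m) + y ≤ d * g + y.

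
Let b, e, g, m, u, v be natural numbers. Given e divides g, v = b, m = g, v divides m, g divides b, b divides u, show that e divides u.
m = g and v divides m, hence v divides g. Since v = b, b divides g. g divides b, so b = g. b divides u, so g divides u. Since e divides g, e divides u.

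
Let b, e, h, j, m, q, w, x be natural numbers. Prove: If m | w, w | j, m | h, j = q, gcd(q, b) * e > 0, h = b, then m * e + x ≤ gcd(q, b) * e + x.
j = q and w | j, therefore w | q. m | w, so m | q. From h = b and m | h, m | b. Since m | q, m | gcd(q, b). Then m * e | gcd(q, b) * e. Since gcd(q, b) * e > 0, m * e ≤ gcd(q, b) * e. Then m * e + x ≤ gcd(q, b) * e + x.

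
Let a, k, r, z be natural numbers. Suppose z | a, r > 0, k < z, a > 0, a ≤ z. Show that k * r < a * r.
z | a and a > 0, hence z ≤ a. Since a ≤ z, z = a. Since k < z, k < a. Since r > 0, k * r < a * r.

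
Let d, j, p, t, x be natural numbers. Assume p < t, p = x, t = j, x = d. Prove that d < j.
Because p = x and x = d, p = d. Since p < t, d < t. t = j, so d < j.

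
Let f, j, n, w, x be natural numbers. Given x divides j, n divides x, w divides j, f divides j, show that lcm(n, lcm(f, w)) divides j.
n divides x and x divides j, thus n divides j. Since f divides j and w divides j, lcm(f, w) divides j. n divides j, so lcm(n, lcm(f, w)) divides j.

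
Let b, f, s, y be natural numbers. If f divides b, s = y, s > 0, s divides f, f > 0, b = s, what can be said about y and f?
y = f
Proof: b = s and f divides b, therefore f divides s. s > 0, so f ≤ s. Since s divides f and f > 0, s ≤ f. f ≤ s, so f = s. s = y, so f = y. Then y = f.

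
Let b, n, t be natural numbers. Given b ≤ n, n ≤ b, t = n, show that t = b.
n ≤ b and b ≤ n, hence n = b. t = n, so t = b.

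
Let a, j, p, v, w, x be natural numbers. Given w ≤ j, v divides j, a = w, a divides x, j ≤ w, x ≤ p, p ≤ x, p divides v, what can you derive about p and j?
p = j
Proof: p divides v and v divides j, therefore p divides j. Since x ≤ p and p ≤ x, x = p. w ≤ j and j ≤ w, therefore w = j. Since a = w, a = j. a divides x, so j divides x. Because x = p, j divides p. From p divides j, p = j.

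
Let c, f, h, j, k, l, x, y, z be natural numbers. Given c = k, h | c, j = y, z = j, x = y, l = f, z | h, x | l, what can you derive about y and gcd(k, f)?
y | gcd(k, f)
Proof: z = j and j = y, therefore z = y. c = k and h | c, hence h | k. Since z | h, z | k. Since z = y, y | k. Because l = f and x | l, x | f. x = y, so y | f. Since y | k, y | gcd(k, f).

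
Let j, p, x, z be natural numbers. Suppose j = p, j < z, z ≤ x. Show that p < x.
Since j = p and j < z, p < z. Since z ≤ x, p < x.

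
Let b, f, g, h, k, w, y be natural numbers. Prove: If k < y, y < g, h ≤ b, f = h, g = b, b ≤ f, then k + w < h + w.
f = h and b ≤ f, therefore b ≤ h. Since h ≤ b, b = h. g = b, so g = h. Since k < y and y < g, k < g. Because g = h, k < h. Then k + w < h + w.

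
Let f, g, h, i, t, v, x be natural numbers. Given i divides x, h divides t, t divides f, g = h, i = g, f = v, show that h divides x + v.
i = g and g = h, hence i = h. i divides x, so h divides x. h divides t and t divides f, therefore h divides f. Since f = v, h divides v. Because h divides x, h divides x + v.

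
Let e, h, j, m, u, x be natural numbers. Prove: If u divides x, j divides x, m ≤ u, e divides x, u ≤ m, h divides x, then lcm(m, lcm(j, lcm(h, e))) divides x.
Since u ≤ m and m ≤ u, u = m. Since u divides x, m divides x. Because h divides x and e divides x, lcm(h, e) divides x. Since j divides x, lcm(j, lcm(h, e)) divides x. From m divides x, lcm(m, lcm(j, lcm(h, e))) divides x.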